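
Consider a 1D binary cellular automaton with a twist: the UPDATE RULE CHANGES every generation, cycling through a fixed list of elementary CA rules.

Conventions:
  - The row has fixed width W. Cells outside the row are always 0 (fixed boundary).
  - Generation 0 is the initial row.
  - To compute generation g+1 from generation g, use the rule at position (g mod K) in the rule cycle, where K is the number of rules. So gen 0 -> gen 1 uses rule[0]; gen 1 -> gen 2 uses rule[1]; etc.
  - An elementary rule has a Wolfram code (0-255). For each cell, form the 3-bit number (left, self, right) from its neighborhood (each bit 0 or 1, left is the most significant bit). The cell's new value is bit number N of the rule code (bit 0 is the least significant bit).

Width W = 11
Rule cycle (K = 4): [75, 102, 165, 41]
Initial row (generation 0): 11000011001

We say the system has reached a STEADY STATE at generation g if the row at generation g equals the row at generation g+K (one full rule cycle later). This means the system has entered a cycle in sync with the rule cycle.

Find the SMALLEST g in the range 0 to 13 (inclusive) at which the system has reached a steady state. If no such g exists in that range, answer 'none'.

Answer: none

Derivation:
Gen 0: 11000011001
Gen 1 (rule 75): 11011111010
Gen 2 (rule 102): 01100001110
Gen 3 (rule 165): 00001100100
Gen 4 (rule 41): 11101000001
Gen 5 (rule 75): 10100011110
Gen 6 (rule 102): 11100100010
Gen 7 (rule 165): 01000101010
Gen 8 (rule 41): 00010010100
Gen 9 (rule 75): 11100100001
Gen 10 (rule 102): 00101100011
Gen 11 (rule 165): 10110001000
Gen 12 (rule 41): 01100100011
Gen 13 (rule 75): 11101001111
Gen 14 (rule 102): 00111010001
Gen 15 (rule 165): 10010110101
Gen 16 (rule 41): 00001101010
Gen 17 (rule 75): 11111100000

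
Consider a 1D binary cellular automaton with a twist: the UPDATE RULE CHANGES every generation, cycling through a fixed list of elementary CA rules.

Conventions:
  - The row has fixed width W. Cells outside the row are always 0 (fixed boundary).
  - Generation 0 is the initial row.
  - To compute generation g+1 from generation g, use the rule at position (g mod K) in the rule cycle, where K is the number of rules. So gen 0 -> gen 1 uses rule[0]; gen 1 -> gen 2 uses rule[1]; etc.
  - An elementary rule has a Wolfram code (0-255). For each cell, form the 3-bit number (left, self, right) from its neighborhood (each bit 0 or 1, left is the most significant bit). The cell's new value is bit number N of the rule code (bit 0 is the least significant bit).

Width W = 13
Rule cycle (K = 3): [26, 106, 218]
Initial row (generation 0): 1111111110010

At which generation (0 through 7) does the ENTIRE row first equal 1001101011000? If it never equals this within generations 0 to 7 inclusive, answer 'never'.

Answer: never

Derivation:
Gen 0: 1111111110010
Gen 1 (rule 26): 1000000001101
Gen 2 (rule 106): 0000000011110
Gen 3 (rule 218): 0000000111111
Gen 4 (rule 26): 0000001100000
Gen 5 (rule 106): 0000011100000
Gen 6 (rule 218): 0000111110000
Gen 7 (rule 26): 0001100001000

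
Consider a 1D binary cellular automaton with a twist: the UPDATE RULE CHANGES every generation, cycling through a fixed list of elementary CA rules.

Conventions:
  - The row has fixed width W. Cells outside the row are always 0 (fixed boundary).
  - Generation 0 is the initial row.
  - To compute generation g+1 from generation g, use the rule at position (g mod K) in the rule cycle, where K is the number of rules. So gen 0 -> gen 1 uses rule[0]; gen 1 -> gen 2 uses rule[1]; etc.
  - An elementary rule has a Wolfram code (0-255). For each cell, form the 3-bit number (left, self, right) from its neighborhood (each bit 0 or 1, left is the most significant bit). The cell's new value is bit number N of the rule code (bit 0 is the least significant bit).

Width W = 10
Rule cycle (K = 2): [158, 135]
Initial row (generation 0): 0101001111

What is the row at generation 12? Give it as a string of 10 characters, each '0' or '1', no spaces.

Gen 0: 0101001111
Gen 1 (rule 158): 1101111110
Gen 2 (rule 135): 0000111100
Gen 3 (rule 158): 0001111010
Gen 4 (rule 135): 1110110010
Gen 5 (rule 158): 1100101111
Gen 6 (rule 135): 0001100110
Gen 7 (rule 158): 0011011101
Gen 8 (rule 135): 1100001001
Gen 9 (rule 158): 1010011111
Gen 10 (rule 135): 1010101110
Gen 11 (rule 158): 1010101101
Gen 12 (rule 135): 1010100001

Answer: 1010100001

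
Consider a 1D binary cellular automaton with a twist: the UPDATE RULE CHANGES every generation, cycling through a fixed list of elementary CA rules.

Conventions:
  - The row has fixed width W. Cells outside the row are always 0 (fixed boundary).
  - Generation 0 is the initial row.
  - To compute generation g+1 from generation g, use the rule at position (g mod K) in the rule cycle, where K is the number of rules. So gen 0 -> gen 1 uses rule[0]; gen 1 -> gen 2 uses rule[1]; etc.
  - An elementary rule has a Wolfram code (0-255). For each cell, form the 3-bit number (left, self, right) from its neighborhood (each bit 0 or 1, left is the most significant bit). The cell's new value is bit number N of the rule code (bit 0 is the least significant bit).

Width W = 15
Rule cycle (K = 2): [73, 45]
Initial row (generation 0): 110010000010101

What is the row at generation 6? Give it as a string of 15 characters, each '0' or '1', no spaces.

Answer: 100111101110111

Derivation:
Gen 0: 110010000010101
Gen 1 (rule 73): 110000111000000
Gen 2 (rule 45): 100110100011111
Gen 3 (rule 73): 000110001010001
Gen 4 (rule 45): 110100101110101
Gen 5 (rule 73): 110000001010000
Gen 6 (rule 45): 100111101110111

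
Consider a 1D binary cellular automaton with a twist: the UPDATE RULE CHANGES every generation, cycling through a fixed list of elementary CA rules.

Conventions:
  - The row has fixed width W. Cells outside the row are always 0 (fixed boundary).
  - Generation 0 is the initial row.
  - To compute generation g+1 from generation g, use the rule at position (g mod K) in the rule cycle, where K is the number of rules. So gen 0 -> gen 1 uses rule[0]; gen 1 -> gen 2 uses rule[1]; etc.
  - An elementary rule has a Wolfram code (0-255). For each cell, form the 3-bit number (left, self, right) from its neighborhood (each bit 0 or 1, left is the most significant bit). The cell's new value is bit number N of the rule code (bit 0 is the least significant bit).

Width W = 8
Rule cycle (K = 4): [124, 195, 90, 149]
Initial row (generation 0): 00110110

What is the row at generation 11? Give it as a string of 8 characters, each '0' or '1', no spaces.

Gen 0: 00110110
Gen 1 (rule 124): 00111111
Gen 2 (rule 195): 11011111
Gen 3 (rule 90): 11010001
Gen 4 (rule 149): 00011101
Gen 5 (rule 124): 00010111
Gen 6 (rule 195): 11100011
Gen 7 (rule 90): 10110111
Gen 8 (rule 149): 10000010
Gen 9 (rule 124): 11000011
Gen 10 (rule 195): 01011101
Gen 11 (rule 90): 10010100

Answer: 10010100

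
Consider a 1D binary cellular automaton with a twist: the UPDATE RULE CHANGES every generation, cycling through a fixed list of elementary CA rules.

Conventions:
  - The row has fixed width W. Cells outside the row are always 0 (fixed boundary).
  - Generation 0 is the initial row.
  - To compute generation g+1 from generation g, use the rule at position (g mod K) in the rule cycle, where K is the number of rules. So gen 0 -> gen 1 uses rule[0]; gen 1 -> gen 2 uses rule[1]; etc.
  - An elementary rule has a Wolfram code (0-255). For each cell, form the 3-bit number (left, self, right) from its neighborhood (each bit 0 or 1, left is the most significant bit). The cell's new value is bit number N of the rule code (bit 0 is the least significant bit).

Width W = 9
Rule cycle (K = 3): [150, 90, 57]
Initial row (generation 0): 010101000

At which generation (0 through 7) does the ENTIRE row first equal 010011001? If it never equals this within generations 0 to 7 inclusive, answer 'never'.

Gen 0: 010101000
Gen 1 (rule 150): 110101100
Gen 2 (rule 90): 110001110
Gen 3 (rule 57): 101101001
Gen 4 (rule 150): 100001111
Gen 5 (rule 90): 010011001
Gen 6 (rule 57): 001010100
Gen 7 (rule 150): 011010110

Answer: 5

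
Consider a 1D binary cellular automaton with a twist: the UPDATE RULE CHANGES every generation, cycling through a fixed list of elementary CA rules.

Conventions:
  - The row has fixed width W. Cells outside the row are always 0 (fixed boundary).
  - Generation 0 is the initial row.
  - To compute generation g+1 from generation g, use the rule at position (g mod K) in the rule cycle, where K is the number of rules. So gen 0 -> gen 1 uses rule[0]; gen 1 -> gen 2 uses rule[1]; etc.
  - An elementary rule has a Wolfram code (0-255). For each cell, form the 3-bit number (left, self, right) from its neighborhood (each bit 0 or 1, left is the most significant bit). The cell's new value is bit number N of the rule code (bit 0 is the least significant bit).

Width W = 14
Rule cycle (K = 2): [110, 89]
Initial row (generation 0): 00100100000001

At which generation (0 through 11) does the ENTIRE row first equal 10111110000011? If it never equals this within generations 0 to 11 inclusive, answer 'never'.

Gen 0: 00100100000001
Gen 1 (rule 110): 01101100000011
Gen 2 (rule 89): 01101111111011
Gen 3 (rule 110): 11111000001111
Gen 4 (rule 89): 10001111101001
Gen 5 (rule 110): 10011000111011
Gen 6 (rule 89): 01011110101011
Gen 7 (rule 110): 11110011111111
Gen 8 (rule 89): 10011010000001
Gen 9 (rule 110): 10111110000011
Gen 10 (rule 89): 00100011111011
Gen 11 (rule 110): 01100110001111

Answer: 9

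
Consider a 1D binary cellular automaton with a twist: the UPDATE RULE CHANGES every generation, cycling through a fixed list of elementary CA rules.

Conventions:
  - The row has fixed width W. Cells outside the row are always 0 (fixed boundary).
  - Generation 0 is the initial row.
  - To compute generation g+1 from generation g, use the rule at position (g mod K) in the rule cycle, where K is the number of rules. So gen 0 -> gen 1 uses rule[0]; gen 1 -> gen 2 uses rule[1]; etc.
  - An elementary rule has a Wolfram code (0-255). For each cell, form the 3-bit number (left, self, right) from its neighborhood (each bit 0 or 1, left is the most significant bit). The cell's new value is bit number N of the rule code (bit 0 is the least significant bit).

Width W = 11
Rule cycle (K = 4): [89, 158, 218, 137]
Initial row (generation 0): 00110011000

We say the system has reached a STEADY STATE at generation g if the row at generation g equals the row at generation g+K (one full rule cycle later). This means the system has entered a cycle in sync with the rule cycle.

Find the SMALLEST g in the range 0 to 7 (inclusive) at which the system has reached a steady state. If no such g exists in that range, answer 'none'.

Answer: none

Derivation:
Gen 0: 00110011000
Gen 1 (rule 89): 10111011111
Gen 2 (rule 158): 10110011110
Gen 3 (rule 218): 00111111111
Gen 4 (rule 137): 10111111110
Gen 5 (rule 89): 00100000011
Gen 6 (rule 158): 01110000110
Gen 7 (rule 218): 11111001111
Gen 8 (rule 137): 11110001110
Gen 9 (rule 89): 10011101011
Gen 10 (rule 158): 11111001010
Gen 11 (rule 218): 11111110001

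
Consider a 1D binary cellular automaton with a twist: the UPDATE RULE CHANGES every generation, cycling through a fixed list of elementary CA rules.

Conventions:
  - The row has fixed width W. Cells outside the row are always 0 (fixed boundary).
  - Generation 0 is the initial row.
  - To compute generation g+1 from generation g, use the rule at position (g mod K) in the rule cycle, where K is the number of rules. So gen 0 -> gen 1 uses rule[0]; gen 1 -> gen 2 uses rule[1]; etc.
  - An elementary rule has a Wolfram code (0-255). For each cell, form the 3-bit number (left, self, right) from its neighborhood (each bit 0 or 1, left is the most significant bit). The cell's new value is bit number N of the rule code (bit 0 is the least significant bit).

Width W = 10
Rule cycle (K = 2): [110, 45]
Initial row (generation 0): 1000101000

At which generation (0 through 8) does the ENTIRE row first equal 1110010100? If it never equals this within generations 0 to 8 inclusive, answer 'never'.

Answer: 4

Derivation:
Gen 0: 1000101000
Gen 1 (rule 110): 1001111000
Gen 2 (rule 45): 1001000011
Gen 3 (rule 110): 1011000111
Gen 4 (rule 45): 1110010100
Gen 5 (rule 110): 1010111100
Gen 6 (rule 45): 1111100001
Gen 7 (rule 110): 1000100011
Gen 8 (rule 45): 1010101010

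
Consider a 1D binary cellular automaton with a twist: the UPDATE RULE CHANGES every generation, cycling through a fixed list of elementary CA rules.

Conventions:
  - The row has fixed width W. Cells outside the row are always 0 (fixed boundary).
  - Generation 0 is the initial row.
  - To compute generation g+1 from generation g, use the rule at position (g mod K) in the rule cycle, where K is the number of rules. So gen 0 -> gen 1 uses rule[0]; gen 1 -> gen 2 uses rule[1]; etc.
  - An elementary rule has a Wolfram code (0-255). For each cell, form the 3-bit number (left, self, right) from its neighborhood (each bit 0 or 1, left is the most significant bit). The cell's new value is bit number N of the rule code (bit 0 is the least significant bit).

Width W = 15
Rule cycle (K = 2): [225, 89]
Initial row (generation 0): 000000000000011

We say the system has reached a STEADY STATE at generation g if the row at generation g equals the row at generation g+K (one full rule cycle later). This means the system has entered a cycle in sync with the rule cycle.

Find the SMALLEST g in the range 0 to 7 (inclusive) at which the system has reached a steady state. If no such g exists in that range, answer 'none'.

Answer: none

Derivation:
Gen 0: 000000000000011
Gen 1 (rule 225): 111111111111001
Gen 2 (rule 89): 100000000001100
Gen 3 (rule 225): 001111111100101
Gen 4 (rule 89): 101000000110000
Gen 5 (rule 225): 010011110010111
Gen 6 (rule 89): 001010011000101
Gen 7 (rule 225): 100100001010010
Gen 8 (rule 89): 010011100001001
Gen 9 (rule 225): 000001101100000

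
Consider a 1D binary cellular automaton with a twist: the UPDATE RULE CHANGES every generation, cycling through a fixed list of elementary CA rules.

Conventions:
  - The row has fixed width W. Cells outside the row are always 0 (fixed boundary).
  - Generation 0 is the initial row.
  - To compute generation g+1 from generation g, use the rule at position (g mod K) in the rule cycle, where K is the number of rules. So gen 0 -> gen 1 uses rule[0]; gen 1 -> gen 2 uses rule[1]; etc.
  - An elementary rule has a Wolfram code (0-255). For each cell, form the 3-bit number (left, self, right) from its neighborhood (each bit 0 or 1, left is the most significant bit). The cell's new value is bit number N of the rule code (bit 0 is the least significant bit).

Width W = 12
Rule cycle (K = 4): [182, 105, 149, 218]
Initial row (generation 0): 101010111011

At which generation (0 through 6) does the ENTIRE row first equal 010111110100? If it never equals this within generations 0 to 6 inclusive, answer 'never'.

Gen 0: 101010111011
Gen 1 (rule 182): 111111010100
Gen 2 (rule 105): 100001101001
Gen 3 (rule 149): 111100001101
Gen 4 (rule 218): 111110011100
Gen 5 (rule 182): 011101101010
Gen 6 (rule 105): 010111110100

Answer: 6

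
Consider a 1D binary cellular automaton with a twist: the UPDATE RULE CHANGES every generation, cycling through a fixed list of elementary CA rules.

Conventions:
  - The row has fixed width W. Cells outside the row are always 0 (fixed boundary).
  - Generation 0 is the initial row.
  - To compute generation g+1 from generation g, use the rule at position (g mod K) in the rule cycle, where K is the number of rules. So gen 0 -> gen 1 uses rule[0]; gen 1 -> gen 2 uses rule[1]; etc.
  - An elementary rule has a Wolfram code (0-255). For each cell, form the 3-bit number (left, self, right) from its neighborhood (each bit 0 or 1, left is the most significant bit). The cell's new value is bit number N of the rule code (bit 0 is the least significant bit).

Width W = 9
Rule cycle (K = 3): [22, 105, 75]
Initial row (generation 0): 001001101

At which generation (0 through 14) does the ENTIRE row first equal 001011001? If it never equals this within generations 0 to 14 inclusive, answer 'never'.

Answer: never

Derivation:
Gen 0: 001001101
Gen 1 (rule 22): 011110001
Gen 2 (rule 105): 010010100
Gen 3 (rule 75): 100100001
Gen 4 (rule 22): 111110011
Gen 5 (rule 105): 100010011
Gen 6 (rule 75): 001100111
Gen 7 (rule 22): 010011000
Gen 8 (rule 105): 000011011
Gen 9 (rule 75): 111111011
Gen 10 (rule 22): 000000000
Gen 11 (rule 105): 111111111
Gen 12 (rule 75): 100000001
Gen 13 (rule 22): 110000011
Gen 14 (rule 105): 110111011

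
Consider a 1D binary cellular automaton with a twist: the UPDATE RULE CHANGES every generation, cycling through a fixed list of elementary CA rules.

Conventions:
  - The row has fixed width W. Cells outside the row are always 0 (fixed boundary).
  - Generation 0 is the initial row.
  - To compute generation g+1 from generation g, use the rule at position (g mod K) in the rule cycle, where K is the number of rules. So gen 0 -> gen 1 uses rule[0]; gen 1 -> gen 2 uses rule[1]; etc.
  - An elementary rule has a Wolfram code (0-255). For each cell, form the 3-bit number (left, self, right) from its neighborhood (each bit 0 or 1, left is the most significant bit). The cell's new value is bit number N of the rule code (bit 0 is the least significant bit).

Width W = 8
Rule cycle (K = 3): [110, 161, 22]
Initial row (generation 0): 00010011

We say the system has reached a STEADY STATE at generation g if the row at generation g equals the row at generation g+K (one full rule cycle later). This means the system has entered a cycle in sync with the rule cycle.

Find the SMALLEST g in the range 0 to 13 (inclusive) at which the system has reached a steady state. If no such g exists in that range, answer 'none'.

Gen 0: 00010011
Gen 1 (rule 110): 00110111
Gen 2 (rule 161): 10001010
Gen 3 (rule 22): 11011011
Gen 4 (rule 110): 11111111
Gen 5 (rule 161): 01111110
Gen 6 (rule 22): 10000001
Gen 7 (rule 110): 10000011
Gen 8 (rule 161): 00111000
Gen 9 (rule 22): 01000100
Gen 10 (rule 110): 11001100
Gen 11 (rule 161): 00000001
Gen 12 (rule 22): 00000011
Gen 13 (rule 110): 00000111
Gen 14 (rule 161): 11110010
Gen 15 (rule 22): 00001111
Gen 16 (rule 110): 00011001

Answer: none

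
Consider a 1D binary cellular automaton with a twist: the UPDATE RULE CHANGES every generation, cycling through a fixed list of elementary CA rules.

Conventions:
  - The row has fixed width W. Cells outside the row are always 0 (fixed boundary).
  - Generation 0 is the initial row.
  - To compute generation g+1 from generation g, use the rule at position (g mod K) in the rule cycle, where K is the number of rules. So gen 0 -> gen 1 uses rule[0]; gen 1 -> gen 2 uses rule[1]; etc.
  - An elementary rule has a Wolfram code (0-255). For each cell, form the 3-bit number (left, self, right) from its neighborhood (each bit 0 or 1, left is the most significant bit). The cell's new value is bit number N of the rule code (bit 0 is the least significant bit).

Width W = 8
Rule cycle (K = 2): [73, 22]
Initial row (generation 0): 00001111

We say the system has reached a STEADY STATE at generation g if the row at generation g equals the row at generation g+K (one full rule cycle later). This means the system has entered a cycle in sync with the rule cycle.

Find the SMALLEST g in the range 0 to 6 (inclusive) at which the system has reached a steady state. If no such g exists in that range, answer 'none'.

Gen 0: 00001111
Gen 1 (rule 73): 11101001
Gen 2 (rule 22): 00001111
Gen 3 (rule 73): 11101001
Gen 4 (rule 22): 00001111
Gen 5 (rule 73): 11101001
Gen 6 (rule 22): 00001111
Gen 7 (rule 73): 11101001
Gen 8 (rule 22): 00001111

Answer: 0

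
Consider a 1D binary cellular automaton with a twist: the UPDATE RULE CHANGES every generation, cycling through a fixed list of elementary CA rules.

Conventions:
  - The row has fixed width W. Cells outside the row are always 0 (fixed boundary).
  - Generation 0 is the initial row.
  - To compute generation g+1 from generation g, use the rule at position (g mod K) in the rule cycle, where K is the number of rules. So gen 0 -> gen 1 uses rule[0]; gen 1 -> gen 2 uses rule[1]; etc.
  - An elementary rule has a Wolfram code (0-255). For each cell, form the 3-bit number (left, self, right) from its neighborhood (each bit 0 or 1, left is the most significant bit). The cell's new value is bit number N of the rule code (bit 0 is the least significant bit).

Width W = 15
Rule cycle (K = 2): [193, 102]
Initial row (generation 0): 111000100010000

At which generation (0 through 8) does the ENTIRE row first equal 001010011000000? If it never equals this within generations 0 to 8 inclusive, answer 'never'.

Gen 0: 111000100010000
Gen 1 (rule 193): 011010001000111
Gen 2 (rule 102): 101110011001001
Gen 3 (rule 193): 000110001000000
Gen 4 (rule 102): 001010011000000
Gen 5 (rule 193): 100000001011111
Gen 6 (rule 102): 100000011100001
Gen 7 (rule 193): 001111001101100
Gen 8 (rule 102): 010001010110100

Answer: 4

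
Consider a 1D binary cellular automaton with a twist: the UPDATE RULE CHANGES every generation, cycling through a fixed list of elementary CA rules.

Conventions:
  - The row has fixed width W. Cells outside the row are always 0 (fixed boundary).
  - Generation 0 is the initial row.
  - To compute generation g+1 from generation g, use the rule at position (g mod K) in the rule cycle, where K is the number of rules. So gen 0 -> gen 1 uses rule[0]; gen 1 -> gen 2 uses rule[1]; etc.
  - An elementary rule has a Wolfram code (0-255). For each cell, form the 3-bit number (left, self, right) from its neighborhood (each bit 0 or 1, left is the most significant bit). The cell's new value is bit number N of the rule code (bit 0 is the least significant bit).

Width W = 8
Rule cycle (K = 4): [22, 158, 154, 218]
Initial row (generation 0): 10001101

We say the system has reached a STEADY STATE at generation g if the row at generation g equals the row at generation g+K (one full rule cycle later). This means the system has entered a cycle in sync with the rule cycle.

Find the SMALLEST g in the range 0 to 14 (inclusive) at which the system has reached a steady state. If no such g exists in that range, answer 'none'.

Answer: none

Derivation:
Gen 0: 10001101
Gen 1 (rule 22): 11010001
Gen 2 (rule 158): 10011011
Gen 3 (rule 154): 01110010
Gen 4 (rule 218): 11111101
Gen 5 (rule 22): 00000001
Gen 6 (rule 158): 00000011
Gen 7 (rule 154): 00000110
Gen 8 (rule 218): 00001111
Gen 9 (rule 22): 00010000
Gen 10 (rule 158): 00111000
Gen 11 (rule 154): 01110100
Gen 12 (rule 218): 11110010
Gen 13 (rule 22): 00001111
Gen 14 (rule 158): 00011110
Gen 15 (rule 154): 00111101
Gen 16 (rule 218): 01111100
Gen 17 (rule 22): 10000010
Gen 18 (rule 158): 11000111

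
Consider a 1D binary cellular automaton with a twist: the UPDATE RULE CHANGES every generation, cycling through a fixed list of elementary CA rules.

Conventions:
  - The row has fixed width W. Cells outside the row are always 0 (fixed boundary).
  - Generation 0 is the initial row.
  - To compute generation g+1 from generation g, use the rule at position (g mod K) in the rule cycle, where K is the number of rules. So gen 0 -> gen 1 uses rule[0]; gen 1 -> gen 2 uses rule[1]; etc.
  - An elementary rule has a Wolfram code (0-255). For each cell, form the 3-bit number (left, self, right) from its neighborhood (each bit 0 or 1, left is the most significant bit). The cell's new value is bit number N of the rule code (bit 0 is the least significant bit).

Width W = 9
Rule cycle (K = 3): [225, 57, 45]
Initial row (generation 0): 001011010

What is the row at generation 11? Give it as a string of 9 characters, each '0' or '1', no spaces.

Gen 0: 001011010
Gen 1 (rule 225): 100101100
Gen 2 (rule 57): 010011011
Gen 3 (rule 45): 010010110
Gen 4 (rule 225): 000001010
Gen 5 (rule 57): 111100101
Gen 6 (rule 45): 100000111
Gen 7 (rule 225): 001110011
Gen 8 (rule 57): 101001010
Gen 9 (rule 45): 111001110
Gen 10 (rule 225): 011000110
Gen 11 (rule 57): 010110101

Answer: 010110101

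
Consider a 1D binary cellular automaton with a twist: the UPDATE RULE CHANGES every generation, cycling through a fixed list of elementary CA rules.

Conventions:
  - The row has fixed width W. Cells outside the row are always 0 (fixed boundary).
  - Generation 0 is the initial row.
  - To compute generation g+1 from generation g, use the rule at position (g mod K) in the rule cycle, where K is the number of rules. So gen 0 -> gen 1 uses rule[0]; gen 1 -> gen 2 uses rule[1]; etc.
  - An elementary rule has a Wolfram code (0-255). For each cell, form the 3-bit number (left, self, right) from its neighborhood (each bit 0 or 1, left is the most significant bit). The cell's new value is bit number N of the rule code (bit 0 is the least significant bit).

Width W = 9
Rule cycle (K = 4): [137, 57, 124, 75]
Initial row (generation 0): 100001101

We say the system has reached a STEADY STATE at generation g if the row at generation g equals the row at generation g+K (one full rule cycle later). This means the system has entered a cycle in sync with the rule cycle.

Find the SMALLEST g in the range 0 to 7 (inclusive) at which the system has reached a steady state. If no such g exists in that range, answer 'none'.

Gen 0: 100001101
Gen 1 (rule 137): 001101000
Gen 2 (rule 57): 101010111
Gen 3 (rule 124): 111111101
Gen 4 (rule 75): 100000100
Gen 5 (rule 137): 001110001
Gen 6 (rule 57): 101001100
Gen 7 (rule 124): 111101110
Gen 8 (rule 75): 100101010
Gen 9 (rule 137): 000000000
Gen 10 (rule 57): 111111111
Gen 11 (rule 124): 100000001

Answer: none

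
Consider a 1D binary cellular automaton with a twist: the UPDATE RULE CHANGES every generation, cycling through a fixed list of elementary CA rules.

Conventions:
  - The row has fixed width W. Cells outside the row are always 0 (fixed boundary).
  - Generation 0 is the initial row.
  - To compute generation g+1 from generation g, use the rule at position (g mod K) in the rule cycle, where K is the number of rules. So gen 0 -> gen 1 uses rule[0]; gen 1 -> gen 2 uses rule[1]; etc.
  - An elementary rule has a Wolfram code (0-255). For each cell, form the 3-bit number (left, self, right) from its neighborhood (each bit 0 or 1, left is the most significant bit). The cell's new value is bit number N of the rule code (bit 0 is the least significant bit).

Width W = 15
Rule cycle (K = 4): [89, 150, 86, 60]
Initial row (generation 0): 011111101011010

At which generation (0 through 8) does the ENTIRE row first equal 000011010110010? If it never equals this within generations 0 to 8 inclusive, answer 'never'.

Answer: 8

Derivation:
Gen 0: 011111101011010
Gen 1 (rule 89): 010000100011001
Gen 2 (rule 150): 111001110100111
Gen 3 (rule 86): 001110010111001
Gen 4 (rule 60): 001001011100101
Gen 5 (rule 89): 100100010110000
Gen 6 (rule 150): 111110110001000
Gen 7 (rule 86): 000010011011100
Gen 8 (rule 60): 000011010110010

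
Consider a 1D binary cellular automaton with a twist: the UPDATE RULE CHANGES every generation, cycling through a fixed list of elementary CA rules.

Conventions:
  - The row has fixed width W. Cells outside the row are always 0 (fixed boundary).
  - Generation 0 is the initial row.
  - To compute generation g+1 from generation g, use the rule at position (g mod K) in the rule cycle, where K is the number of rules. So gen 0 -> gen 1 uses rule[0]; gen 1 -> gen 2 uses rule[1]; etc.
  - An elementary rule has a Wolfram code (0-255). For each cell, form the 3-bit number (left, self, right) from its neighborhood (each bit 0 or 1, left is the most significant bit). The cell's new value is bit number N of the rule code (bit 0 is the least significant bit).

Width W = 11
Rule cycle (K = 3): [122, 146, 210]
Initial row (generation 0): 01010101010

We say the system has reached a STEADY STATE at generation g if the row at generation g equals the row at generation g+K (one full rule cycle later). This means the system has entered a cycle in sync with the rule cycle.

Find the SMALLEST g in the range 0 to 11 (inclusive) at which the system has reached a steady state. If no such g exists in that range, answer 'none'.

Gen 0: 01010101010
Gen 1 (rule 122): 10101010101
Gen 2 (rule 146): 00000000000
Gen 3 (rule 210): 00000000000
Gen 4 (rule 122): 00000000000
Gen 5 (rule 146): 00000000000
Gen 6 (rule 210): 00000000000
Gen 7 (rule 122): 00000000000
Gen 8 (rule 146): 00000000000
Gen 9 (rule 210): 00000000000
Gen 10 (rule 122): 00000000000
Gen 11 (rule 146): 00000000000
Gen 12 (rule 210): 00000000000
Gen 13 (rule 122): 00000000000
Gen 14 (rule 146): 00000000000

Answer: 2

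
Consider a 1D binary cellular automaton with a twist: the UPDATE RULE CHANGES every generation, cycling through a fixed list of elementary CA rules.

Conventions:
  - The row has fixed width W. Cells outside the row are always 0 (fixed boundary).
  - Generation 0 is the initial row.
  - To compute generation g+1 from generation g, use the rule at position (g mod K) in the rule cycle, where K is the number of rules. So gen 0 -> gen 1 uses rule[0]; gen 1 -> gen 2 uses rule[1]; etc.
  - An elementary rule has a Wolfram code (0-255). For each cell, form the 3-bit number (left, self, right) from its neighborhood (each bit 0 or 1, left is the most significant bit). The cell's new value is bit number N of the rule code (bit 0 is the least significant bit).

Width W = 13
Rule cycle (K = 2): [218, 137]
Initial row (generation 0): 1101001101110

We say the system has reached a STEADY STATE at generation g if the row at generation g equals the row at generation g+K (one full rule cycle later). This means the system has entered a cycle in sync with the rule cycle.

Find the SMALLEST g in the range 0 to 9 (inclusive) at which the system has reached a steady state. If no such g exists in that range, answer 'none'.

Answer: 5

Derivation:
Gen 0: 1101001101110
Gen 1 (rule 218): 1100111101111
Gen 2 (rule 137): 1000111001110
Gen 3 (rule 218): 0101111111111
Gen 4 (rule 137): 0001111111110
Gen 5 (rule 218): 0011111111111
Gen 6 (rule 137): 1011111111110
Gen 7 (rule 218): 0011111111111
Gen 8 (rule 137): 1011111111110
Gen 9 (rule 218): 0011111111111
Gen 10 (rule 137): 1011111111110
Gen 11 (rule 218): 0011111111111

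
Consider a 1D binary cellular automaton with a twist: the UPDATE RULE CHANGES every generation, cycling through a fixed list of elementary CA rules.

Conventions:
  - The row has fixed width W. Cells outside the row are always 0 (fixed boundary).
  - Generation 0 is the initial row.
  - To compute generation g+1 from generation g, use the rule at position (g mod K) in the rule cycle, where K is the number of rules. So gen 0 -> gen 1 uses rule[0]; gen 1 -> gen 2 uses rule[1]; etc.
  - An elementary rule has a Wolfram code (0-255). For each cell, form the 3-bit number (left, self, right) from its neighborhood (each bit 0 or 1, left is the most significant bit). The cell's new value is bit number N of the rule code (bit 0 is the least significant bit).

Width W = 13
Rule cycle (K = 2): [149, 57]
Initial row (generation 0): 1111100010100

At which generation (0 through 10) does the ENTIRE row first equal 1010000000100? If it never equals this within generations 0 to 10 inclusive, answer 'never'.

Gen 0: 1111100010100
Gen 1 (rule 149): 0111011010111
Gen 2 (rule 57): 0100110101100
Gen 3 (rule 149): 0110000100011
Gen 4 (rule 57): 0101110011010
Gen 5 (rule 149): 0100101000011
Gen 6 (rule 57): 0010010111010
Gen 7 (rule 149): 1011010010011
Gen 8 (rule 57): 0110101001010
Gen 9 (rule 149): 0000101101011
Gen 10 (rule 57): 1110011010110

Answer: never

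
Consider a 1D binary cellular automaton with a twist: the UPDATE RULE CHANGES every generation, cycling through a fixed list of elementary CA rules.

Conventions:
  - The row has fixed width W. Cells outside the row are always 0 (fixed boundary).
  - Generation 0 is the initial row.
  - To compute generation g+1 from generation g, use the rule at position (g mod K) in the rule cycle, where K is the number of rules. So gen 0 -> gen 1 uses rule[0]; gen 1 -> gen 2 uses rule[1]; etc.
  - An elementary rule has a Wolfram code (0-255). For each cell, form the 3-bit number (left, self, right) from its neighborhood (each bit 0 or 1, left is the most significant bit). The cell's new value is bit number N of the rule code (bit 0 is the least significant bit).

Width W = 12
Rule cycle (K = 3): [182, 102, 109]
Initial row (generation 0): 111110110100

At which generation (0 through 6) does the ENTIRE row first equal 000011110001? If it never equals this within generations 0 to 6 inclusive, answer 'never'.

Gen 0: 111110110100
Gen 1 (rule 182): 011101001110
Gen 2 (rule 102): 100111010010
Gen 3 (rule 109): 100101110010
Gen 4 (rule 182): 111110101111
Gen 5 (rule 102): 000011110001
Gen 6 (rule 109): 111010010101

Answer: 5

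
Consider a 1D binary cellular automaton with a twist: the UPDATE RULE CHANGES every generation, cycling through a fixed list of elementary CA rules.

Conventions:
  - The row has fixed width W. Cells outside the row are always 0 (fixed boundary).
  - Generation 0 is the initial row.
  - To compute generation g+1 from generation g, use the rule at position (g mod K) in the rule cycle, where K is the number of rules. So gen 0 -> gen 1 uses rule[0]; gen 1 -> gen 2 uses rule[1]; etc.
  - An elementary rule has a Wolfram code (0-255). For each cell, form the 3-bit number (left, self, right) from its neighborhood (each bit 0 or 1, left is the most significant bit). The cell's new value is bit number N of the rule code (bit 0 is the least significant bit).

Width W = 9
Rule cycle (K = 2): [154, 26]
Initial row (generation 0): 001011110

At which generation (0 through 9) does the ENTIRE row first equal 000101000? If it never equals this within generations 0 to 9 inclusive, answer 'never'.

Gen 0: 001011110
Gen 1 (rule 154): 010011101
Gen 2 (rule 26): 101110000
Gen 3 (rule 154): 001101000
Gen 4 (rule 26): 011000100
Gen 5 (rule 154): 110101010
Gen 6 (rule 26): 100000001
Gen 7 (rule 154): 010000010
Gen 8 (rule 26): 101000101
Gen 9 (rule 154): 000101000

Answer: 9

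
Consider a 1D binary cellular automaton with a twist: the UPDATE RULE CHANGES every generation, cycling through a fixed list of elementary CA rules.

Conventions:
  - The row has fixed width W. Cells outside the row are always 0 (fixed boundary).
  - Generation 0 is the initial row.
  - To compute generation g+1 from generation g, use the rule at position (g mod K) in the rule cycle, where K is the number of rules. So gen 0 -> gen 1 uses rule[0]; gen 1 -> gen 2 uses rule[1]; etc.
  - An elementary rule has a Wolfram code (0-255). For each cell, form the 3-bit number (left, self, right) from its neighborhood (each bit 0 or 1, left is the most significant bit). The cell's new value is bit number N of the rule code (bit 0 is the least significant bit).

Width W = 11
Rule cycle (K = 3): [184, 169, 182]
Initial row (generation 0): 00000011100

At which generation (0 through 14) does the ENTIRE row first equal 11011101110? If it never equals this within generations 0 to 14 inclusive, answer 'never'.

Answer: 7

Derivation:
Gen 0: 00000011100
Gen 1 (rule 184): 00000011010
Gen 2 (rule 169): 11111010100
Gen 3 (rule 182): 01110111110
Gen 4 (rule 184): 01101111101
Gen 5 (rule 169): 01011111010
Gen 6 (rule 182): 11101110111
Gen 7 (rule 184): 11011101110
Gen 8 (rule 169): 10111011100
Gen 9 (rule 182): 11010101010
Gen 10 (rule 184): 10101010101
Gen 11 (rule 169): 01010101010
Gen 12 (rule 182): 11111111111
Gen 13 (rule 184): 11111111110
Gen 14 (rule 169): 11111111100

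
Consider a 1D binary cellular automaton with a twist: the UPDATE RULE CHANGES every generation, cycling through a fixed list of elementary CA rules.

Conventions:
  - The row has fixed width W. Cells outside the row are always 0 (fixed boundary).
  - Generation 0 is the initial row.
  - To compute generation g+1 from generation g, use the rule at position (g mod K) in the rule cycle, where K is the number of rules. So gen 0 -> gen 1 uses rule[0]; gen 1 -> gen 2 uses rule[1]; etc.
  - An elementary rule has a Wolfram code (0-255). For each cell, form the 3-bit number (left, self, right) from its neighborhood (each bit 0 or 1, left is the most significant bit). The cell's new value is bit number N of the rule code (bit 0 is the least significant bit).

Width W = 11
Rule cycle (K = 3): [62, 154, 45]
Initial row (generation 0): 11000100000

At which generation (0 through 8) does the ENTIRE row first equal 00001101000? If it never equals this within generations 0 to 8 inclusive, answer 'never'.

Gen 0: 11000100000
Gen 1 (rule 62): 10101110000
Gen 2 (rule 154): 00001101000
Gen 3 (rule 45): 11101011011
Gen 4 (rule 62): 10011110110
Gen 5 (rule 154): 01111100101
Gen 6 (rule 45): 01000000111
Gen 7 (rule 62): 11100001100
Gen 8 (rule 154): 11010011010

Answer: 2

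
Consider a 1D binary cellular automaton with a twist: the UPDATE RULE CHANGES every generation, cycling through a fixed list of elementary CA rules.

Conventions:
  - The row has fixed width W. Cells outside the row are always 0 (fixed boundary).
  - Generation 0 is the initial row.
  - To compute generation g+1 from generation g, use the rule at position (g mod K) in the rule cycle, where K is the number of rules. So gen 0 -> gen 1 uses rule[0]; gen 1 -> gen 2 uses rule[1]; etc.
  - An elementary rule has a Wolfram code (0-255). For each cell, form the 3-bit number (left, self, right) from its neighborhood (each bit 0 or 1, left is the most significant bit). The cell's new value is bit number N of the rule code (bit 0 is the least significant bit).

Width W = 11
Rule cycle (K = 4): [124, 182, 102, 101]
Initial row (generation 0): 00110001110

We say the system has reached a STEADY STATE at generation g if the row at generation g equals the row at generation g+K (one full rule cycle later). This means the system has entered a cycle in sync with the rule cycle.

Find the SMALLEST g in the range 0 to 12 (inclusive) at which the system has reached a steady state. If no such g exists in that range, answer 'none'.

Gen 0: 00110001110
Gen 1 (rule 124): 00111001011
Gen 2 (rule 182): 01010111100
Gen 3 (rule 102): 11111000100
Gen 4 (rule 101): 00001010101
Gen 5 (rule 124): 00001111111
Gen 6 (rule 182): 00010111110
Gen 7 (rule 102): 00111000010
Gen 8 (rule 101): 10001011010
Gen 9 (rule 124): 11001111111
Gen 10 (rule 182): 00110111110
Gen 11 (rule 102): 01011000010
Gen 12 (rule 101): 01101011010
Gen 13 (rule 124): 01111111111
Gen 14 (rule 182): 10111111110
Gen 15 (rule 102): 11000000010
Gen 16 (rule 101): 01011111010

Answer: none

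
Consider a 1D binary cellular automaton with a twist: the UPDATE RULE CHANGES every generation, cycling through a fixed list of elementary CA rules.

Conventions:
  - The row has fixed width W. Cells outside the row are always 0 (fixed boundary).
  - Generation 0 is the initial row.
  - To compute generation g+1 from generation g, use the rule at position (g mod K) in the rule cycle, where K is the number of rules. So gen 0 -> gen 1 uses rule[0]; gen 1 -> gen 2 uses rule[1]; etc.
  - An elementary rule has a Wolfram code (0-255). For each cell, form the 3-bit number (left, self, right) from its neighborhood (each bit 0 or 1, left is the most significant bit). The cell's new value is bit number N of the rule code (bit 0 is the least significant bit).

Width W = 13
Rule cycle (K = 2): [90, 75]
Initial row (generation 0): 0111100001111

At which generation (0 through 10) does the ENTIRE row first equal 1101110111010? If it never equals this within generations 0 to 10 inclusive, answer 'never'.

Answer: 2

Derivation:
Gen 0: 0111100001111
Gen 1 (rule 90): 1100110011001
Gen 2 (rule 75): 1101110111010
Gen 3 (rule 90): 1101010101001
Gen 4 (rule 75): 1100000000010
Gen 5 (rule 90): 1110000000101
Gen 6 (rule 75): 1010111111000
Gen 7 (rule 90): 0000100001100
Gen 8 (rule 75): 1111001111101
Gen 9 (rule 90): 1001111000100
Gen 10 (rule 75): 0011001011001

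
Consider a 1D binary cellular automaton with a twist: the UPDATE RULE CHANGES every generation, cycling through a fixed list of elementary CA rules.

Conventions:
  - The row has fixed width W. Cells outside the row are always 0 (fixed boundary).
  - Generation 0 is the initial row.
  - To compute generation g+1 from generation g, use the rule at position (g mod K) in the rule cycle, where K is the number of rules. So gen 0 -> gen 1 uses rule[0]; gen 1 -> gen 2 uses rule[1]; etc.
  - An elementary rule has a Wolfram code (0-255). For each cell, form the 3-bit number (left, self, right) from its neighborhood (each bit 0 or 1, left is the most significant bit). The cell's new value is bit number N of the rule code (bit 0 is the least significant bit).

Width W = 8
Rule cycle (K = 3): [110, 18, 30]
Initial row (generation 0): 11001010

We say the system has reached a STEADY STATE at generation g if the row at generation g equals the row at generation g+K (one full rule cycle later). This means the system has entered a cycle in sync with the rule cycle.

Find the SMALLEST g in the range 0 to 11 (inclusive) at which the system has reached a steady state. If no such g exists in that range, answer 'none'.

Answer: 11

Derivation:
Gen 0: 11001010
Gen 1 (rule 110): 11011110
Gen 2 (rule 18): 00000001
Gen 3 (rule 30): 00000011
Gen 4 (rule 110): 00000111
Gen 5 (rule 18): 00001000
Gen 6 (rule 30): 00011100
Gen 7 (rule 110): 00110100
Gen 8 (rule 18): 01000010
Gen 9 (rule 30): 11100111
Gen 10 (rule 110): 10101101
Gen 11 (rule 18): 00000000
Gen 12 (rule 30): 00000000
Gen 13 (rule 110): 00000000
Gen 14 (rule 18): 00000000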